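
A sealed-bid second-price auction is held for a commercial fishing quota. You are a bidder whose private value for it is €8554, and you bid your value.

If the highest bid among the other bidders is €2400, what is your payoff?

€6154

Your bid €8554 exceeds the highest competing bid €2400, so you win.
In a second-price auction the winner pays the second-highest bid, €2400.
Payoff = value − price = €8554 − €2400 = €6154.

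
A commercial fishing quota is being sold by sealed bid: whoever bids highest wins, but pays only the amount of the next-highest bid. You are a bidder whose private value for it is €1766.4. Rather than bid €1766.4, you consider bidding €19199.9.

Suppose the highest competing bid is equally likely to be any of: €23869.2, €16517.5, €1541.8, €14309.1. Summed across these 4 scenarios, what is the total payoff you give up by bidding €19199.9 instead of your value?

The deviation costs you only when the competing bid falls strictly between €1766.4 and €19199.9; elsewhere both bids give the same outcome.
€23869.2: outcomes coincide → loss €0.
€16517.5: truthful payoff €0, deviation payoff −€14751.1 → loss €14751.1.
€1541.8: outcomes coincide → loss €0.
€14309.1: truthful payoff €0, deviation payoff −€12542.7 → loss €12542.7.
Total loss = €14751.1 + €12542.7 = €27293.8.

€27293.8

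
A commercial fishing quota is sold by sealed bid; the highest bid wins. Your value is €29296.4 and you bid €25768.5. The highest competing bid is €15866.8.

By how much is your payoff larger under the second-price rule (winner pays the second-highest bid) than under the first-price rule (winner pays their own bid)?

You have the highest bid, so you win under either rule.
Second-price: pay €15866.8 → payoff €13429.6.
First-price: pay your own bid €25768.5 → payoff €3527.9.
Difference = €13429.6 − (€3527.9) = €9901.7.

€9901.7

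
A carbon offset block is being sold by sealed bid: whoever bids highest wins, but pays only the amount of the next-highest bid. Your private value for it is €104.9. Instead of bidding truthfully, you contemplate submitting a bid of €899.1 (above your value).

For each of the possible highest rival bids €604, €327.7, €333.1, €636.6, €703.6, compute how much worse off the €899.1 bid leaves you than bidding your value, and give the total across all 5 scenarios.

The deviation costs you only when the competing bid falls strictly between €104.9 and €899.1; elsewhere both bids give the same outcome.
€604: truthful payoff €0, deviation payoff −€499.1 → loss €499.1.
€327.7: truthful payoff €0, deviation payoff −€222.8 → loss €222.8.
€333.1: truthful payoff €0, deviation payoff −€228.2 → loss €228.2.
€636.6: truthful payoff €0, deviation payoff −€531.7 → loss €531.7.
€703.6: truthful payoff €0, deviation payoff −€598.7 → loss €598.7.
Total loss = €499.1 + €222.8 + €228.2 + €531.7 + €598.7 = €2080.5.
Because the price is fixed by the runner-up's bid, deviating from your value can only change a good outcome into a bad one — never the reverse.

€2080.5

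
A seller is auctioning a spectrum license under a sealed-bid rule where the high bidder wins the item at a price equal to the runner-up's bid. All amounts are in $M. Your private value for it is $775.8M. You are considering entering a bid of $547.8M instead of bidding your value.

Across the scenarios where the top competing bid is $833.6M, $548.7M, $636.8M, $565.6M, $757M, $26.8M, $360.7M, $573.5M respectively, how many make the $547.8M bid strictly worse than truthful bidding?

The deviation hurts exactly when the highest competing bid lies strictly between $547.8M and $775.8M — underbidding then forfeits a profitable win.
$833.6M: above both → same outcome either way.
$548.7M: inside the interval → strictly worse (loss $227.1M).
$636.8M: inside the interval → strictly worse (loss $139M).
$565.6M: inside the interval → strictly worse (loss $210.2M).
$757M: inside the interval → strictly worse (loss $18.8M).
$26.8M: below both → same outcome either way.
$360.7M: below both → same outcome either way.
$573.5M: inside the interval → strictly worse (loss $202.3M).
Count: 5.

5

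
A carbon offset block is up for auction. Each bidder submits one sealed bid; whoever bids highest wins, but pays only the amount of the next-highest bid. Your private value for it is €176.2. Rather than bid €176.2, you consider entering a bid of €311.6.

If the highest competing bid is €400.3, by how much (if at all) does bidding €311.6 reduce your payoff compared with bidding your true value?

Bidding your value €176.2: you lose (since €176.2 < €400.3). Payoff €0.
Bidding €311.6: you lose. Payoff €0.
Difference = €0 − €0 = €0; both bids lead to the same outcome because the competing bid is above both your value and your alternative bid.

€0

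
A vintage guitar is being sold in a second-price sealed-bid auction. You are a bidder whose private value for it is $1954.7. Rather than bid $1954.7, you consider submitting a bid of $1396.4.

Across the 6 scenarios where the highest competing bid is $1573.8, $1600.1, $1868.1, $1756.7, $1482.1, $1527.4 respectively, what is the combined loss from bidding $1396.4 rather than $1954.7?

The deviation costs you only when the competing bid falls strictly between $1396.4 and $1954.7; elsewhere both bids give the same outcome.
$1573.8: truthful payoff $380.9, deviation payoff $0 → loss $380.9.
$1600.1: truthful payoff $354.6, deviation payoff $0 → loss $354.6.
$1868.1: truthful payoff $86.6, deviation payoff $0 → loss $86.6.
$1756.7: truthful payoff $198, deviation payoff $0 → loss $198.
$1482.1: truthful payoff $472.6, deviation payoff $0 → loss $472.6.
$1527.4: truthful payoff $427.3, deviation payoff $0 → loss $427.3.
Total loss = $380.9 + $354.6 + $86.6 + $198 + $472.6 + $427.3 = $1920.

$1920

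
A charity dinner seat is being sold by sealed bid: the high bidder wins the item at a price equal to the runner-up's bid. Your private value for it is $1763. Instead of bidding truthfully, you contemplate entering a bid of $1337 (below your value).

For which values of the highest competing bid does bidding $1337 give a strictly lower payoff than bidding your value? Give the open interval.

If the competing bid is below $1337, both bids win at the same price — no difference.
If it is above $1763, both bids lose — no difference.
If it lies strictly between $1337 and $1763, bidding your value wins at a price below your value (positive payoff) while bidding $1337 loses (payoff 0).
So the deviation strictly hurts on the open interval ($1337, $1763).

($1337, $1763)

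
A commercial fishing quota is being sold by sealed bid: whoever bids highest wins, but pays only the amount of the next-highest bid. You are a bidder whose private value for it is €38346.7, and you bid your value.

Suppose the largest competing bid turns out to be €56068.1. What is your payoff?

€0

Your bid €38346.7 is below the highest competing bid €56068.1, so you lose.
A losing bidder pays nothing and receives nothing: payoff = €0.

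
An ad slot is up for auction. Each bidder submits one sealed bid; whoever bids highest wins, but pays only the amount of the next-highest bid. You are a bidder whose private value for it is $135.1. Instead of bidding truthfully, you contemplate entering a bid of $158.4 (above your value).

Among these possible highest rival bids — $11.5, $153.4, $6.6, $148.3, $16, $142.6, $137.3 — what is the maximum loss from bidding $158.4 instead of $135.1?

$11.5: same outcome either way → loss $0.
$153.4: truthful gives $0, deviation gives −$18.3 → loss $18.3.
$6.6: same outcome either way → loss $0.
$148.3: truthful gives $0, deviation gives −$13.2 → loss $13.2.
$16: same outcome either way → loss $0.
$142.6: truthful gives $0, deviation gives −$7.5 → loss $7.5.
$137.3: truthful gives $0, deviation gives −$2.2 → loss $2.2.
Maximum loss: $18.3.

$18.3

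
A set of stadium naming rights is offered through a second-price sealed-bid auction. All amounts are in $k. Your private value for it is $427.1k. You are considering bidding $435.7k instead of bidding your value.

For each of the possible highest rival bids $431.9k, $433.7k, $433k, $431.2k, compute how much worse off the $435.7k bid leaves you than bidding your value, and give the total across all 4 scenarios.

The deviation costs you only when the competing bid falls strictly between $427.1k and $435.7k; elsewhere both bids give the same outcome.
$431.9k: truthful payoff $0k, deviation payoff −$4.8k → loss $4.8k.
$433.7k: truthful payoff $0k, deviation payoff −$6.6k → loss $6.6k.
$433k: truthful payoff $0k, deviation payoff −$5.9k → loss $5.9k.
$431.2k: truthful payoff $0k, deviation payoff −$4.1k → loss $4.1k.
Total loss = $4.8k + $6.6k + $5.9k + $4.1k = $21.4k.

$21.4k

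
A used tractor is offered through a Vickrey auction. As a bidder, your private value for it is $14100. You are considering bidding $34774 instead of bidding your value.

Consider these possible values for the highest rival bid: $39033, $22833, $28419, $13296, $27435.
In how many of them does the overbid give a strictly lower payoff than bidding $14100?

The deviation hurts exactly when the highest competing bid lies strictly between $14100 and $34774 — overbidding then wins at a price above your value.
$39033: above both → same outcome either way.
$22833: inside the interval → strictly worse (loss $8733).
$28419: inside the interval → strictly worse (loss $14319).
$13296: below both → same outcome either way.
$27435: inside the interval → strictly worse (loss $13335).
Count: 3.

3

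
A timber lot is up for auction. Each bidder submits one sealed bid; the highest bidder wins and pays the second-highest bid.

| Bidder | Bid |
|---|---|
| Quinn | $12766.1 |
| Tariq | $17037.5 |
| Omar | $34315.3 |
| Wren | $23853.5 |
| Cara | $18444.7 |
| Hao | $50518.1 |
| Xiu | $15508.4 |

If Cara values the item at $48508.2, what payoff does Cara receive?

$0

Highest bid: Hao at $50518.1, so Hao wins.
Second-highest bid: Omar at $34315.3 — that is the price the winner pays.
Cara did not win, so Cara pays nothing and receives nothing: payoff $0.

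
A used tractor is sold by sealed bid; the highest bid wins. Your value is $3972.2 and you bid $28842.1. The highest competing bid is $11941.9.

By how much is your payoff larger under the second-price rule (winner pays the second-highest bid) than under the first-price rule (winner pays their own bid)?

$16900.2

You have the highest bid, so you win under either rule.
Second-price: pay $11941.9 → payoff −$7969.7.
First-price: pay your own bid $28842.1 → payoff −$24869.9.
Difference = −$7969.7 − (−$24869.9) = $16900.2.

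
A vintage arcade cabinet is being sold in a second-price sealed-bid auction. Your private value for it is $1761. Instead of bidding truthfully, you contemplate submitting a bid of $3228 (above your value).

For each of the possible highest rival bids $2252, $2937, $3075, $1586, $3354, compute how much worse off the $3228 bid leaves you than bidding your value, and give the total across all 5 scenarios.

$2981

The deviation costs you only when the competing bid falls strictly between $1761 and $3228; elsewhere both bids give the same outcome.
$2252: truthful payoff $0, deviation payoff −$491 → loss $491.
$2937: truthful payoff $0, deviation payoff −$1176 → loss $1176.
$3075: truthful payoff $0, deviation payoff −$1314 → loss $1314.
$1586: outcomes coincide → loss $0.
$3354: outcomes coincide → loss $0.
Total loss = $491 + $1176 + $1314 = $2981.
In a second-price auction your bid sets only whether you win, not what you pay, so bidding your true value is weakly dominant.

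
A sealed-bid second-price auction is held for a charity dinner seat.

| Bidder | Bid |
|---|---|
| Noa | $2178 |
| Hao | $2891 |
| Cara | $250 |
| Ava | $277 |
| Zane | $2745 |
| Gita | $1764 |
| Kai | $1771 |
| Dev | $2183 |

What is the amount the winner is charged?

Highest bid: Hao at $2891, so Hao wins.
Second-highest bid: Zane at $2745 — that is the price the winner pays.

$2745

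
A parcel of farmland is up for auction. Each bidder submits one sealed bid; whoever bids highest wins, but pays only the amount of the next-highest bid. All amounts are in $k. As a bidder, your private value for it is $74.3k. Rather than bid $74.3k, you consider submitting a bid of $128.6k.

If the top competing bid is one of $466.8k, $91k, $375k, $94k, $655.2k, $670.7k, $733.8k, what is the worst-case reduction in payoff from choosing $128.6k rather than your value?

$19.7k

$466.8k: same outcome either way → loss $0k.
$91k: truthful gives $0k, deviation gives −$16.7k → loss $16.7k.
$375k: same outcome either way → loss $0k.
$94k: truthful gives $0k, deviation gives −$19.7k → loss $19.7k.
$655.2k: same outcome either way → loss $0k.
$670.7k: same outcome either way → loss $0k.
$733.8k: same outcome either way → loss $0k.
Maximum loss: $19.7k.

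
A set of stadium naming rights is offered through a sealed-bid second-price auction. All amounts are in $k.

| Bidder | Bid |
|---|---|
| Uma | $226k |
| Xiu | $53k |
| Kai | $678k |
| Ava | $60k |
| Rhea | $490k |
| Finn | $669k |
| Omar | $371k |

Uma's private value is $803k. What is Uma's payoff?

Highest bid: Kai at $678k, so Kai wins.
Second-highest bid: Finn at $669k — that is the price the winner pays.
Uma did not win, so Uma pays nothing and receives nothing: payoff $0k.

$0k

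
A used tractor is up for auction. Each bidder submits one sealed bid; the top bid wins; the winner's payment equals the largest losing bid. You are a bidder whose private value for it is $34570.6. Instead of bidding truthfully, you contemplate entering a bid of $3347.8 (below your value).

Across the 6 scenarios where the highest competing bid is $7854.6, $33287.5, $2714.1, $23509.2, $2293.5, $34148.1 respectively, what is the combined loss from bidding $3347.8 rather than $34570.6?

$39483

The deviation costs you only when the competing bid falls strictly between $3347.8 and $34570.6; elsewhere both bids give the same outcome.
$7854.6: truthful payoff $26716, deviation payoff $0 → loss $26716.
$33287.5: truthful payoff $1283.1, deviation payoff $0 → loss $1283.1.
$2714.1: outcomes coincide → loss $0.
$23509.2: truthful payoff $11061.4, deviation payoff $0 → loss $11061.4.
$2293.5: outcomes coincide → loss $0.
$34148.1: truthful payoff $422.5, deviation payoff $0 → loss $422.5.
Total loss = $26716 + $1283.1 + $11061.4 + $422.5 = $39483.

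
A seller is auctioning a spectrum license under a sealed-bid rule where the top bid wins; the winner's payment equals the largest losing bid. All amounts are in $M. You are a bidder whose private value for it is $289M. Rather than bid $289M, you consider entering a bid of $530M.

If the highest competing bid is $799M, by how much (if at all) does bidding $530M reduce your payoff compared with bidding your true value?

$0M

Bidding your value $289M: you lose (since $289M < $799M). Payoff $0M.
Bidding $530M: you lose. Payoff $0M.
Difference = $0M − $0M = $0M; both bids lead to the same outcome because the competing bid is above both your value and your alternative bid.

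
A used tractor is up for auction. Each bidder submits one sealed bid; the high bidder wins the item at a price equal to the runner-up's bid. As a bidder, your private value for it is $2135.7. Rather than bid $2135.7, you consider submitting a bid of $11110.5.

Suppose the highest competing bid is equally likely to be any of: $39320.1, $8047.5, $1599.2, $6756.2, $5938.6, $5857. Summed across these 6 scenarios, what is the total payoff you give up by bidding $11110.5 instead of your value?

The deviation costs you only when the competing bid falls strictly between $2135.7 and $11110.5; elsewhere both bids give the same outcome.
$39320.1: outcomes coincide → loss $0.
$8047.5: truthful payoff $0, deviation payoff −$5911.8 → loss $5911.8.
$1599.2: outcomes coincide → loss $0.
$6756.2: truthful payoff $0, deviation payoff −$4620.5 → loss $4620.5.
$5938.6: truthful payoff $0, deviation payoff −$3802.9 → loss $3802.9.
$5857: truthful payoff $0, deviation payoff −$3721.3 → loss $3721.3.
Total loss = $5911.8 + $4620.5 + $3802.9 + $3721.3 = $18056.5.

$18056.5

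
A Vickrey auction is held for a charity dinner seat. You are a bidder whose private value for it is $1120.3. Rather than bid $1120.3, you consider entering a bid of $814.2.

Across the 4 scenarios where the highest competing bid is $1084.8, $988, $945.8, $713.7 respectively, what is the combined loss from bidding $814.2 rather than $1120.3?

The deviation costs you only when the competing bid falls strictly between $814.2 and $1120.3; elsewhere both bids give the same outcome.
$1084.8: truthful payoff $35.5, deviation payoff $0 → loss $35.5.
$988: truthful payoff $132.3, deviation payoff $0 → loss $132.3.
$945.8: truthful payoff $174.5, deviation payoff $0 → loss $174.5.
$713.7: outcomes coincide → loss $0.
Total loss = $35.5 + $132.3 + $174.5 = $342.3.

$342.3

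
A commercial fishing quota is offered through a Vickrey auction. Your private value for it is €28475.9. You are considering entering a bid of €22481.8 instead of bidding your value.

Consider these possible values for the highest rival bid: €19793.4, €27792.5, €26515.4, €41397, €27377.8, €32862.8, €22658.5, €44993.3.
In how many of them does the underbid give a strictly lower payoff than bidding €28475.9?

The deviation hurts exactly when the highest competing bid lies strictly between €22481.8 and €28475.9 — underbidding then forfeits a profitable win.
€19793.4: below both → same outcome either way.
€27792.5: inside the interval → strictly worse (loss €683.4).
€26515.4: inside the interval → strictly worse (loss €1960.5).
€41397: above both → same outcome either way.
€27377.8: inside the interval → strictly worse (loss €1098.1).
€32862.8: above both → same outcome either way.
€22658.5: inside the interval → strictly worse (loss €5817.4).
€44993.3: above both → same outcome either way.
Count: 4.

4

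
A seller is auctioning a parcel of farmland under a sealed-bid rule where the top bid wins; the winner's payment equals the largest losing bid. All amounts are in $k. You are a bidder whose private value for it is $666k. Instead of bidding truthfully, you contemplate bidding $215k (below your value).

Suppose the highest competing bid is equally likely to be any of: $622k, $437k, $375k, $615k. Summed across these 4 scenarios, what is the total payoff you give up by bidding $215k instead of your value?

$615k

The deviation costs you only when the competing bid falls strictly between $215k and $666k; elsewhere both bids give the same outcome.
$622k: truthful payoff $44k, deviation payoff $0k → loss $44k.
$437k: truthful payoff $229k, deviation payoff $0k → loss $229k.
$375k: truthful payoff $291k, deviation payoff $0k → loss $291k.
$615k: truthful payoff $51k, deviation payoff $0k → loss $51k.
Total loss = $44k + $229k + $291k + $51k = $615k.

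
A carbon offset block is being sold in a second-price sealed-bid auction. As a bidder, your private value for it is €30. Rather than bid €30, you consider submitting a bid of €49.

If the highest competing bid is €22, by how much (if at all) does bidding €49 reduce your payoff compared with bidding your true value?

Bidding your value €30: you win (since €30 > €22) and pay €22. Payoff €8.
Bidding €49: you win and pay €22. Payoff €30 − €22 = €8.
Difference = €8 − €8 = €0; both bids lead to the same outcome because the competing bid is below both your value and your alternative bid.

€0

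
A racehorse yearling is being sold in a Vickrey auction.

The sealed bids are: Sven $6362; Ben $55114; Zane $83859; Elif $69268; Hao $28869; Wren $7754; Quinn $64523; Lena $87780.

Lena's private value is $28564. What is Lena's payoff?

−$55295

Highest bid: Lena at $87780, so Lena wins.
Second-highest bid: Zane at $83859 — that is the price the winner pays.
Lena's payoff = value − price = $28564 − $83859 = −$55295.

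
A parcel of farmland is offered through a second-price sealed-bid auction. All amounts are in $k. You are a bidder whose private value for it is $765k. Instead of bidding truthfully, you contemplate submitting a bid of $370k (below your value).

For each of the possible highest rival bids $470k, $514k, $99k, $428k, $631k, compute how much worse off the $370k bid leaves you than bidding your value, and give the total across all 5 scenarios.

$1017k

The deviation costs you only when the competing bid falls strictly between $370k and $765k; elsewhere both bids give the same outcome.
$470k: truthful payoff $295k, deviation payoff $0k → loss $295k.
$514k: truthful payoff $251k, deviation payoff $0k → loss $251k.
$99k: outcomes coincide → loss $0k.
$428k: truthful payoff $337k, deviation payoff $0k → loss $337k.
$631k: truthful payoff $134k, deviation payoff $0k → loss $134k.
Total loss = $295k + $251k + $337k + $134k = $1017k.
In a second-price auction your bid sets only whether you win, not what you pay, so bidding your true value is weakly dominant.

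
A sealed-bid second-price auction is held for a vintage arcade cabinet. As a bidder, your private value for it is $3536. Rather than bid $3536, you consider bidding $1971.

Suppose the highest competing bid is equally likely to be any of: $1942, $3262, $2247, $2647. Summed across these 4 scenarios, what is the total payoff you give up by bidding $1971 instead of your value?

$2452

The deviation costs you only when the competing bid falls strictly between $1971 and $3536; elsewhere both bids give the same outcome.
$1942: outcomes coincide → loss $0.
$3262: truthful payoff $274, deviation payoff $0 → loss $274.
$2247: truthful payoff $1289, deviation payoff $0 → loss $1289.
$2647: truthful payoff $889, deviation payoff $0 → loss $889.
Total loss = $274 + $1289 + $889 = $2452.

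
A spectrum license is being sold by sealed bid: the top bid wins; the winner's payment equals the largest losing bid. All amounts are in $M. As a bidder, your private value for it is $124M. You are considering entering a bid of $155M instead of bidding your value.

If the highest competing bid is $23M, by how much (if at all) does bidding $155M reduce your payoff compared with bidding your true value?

Bidding your value $124M: you win (since $124M > $23M) and pay $23M. Payoff $101M.
Bidding $155M: you win and pay $23M. Payoff $124M − $23M = $101M.
Difference = $101M − $101M = $0M; both bids lead to the same outcome because the competing bid is below both your value and your alternative bid.

$0M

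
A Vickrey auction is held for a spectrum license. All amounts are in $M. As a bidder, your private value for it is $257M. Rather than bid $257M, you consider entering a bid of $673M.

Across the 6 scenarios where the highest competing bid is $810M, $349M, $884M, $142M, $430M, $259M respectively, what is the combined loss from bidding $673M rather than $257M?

$267M

The deviation costs you only when the competing bid falls strictly between $257M and $673M; elsewhere both bids give the same outcome.
$810M: outcomes coincide → loss $0M.
$349M: truthful payoff $0M, deviation payoff −$92M → loss $92M.
$884M: outcomes coincide → loss $0M.
$142M: outcomes coincide → loss $0M.
$430M: truthful payoff $0M, deviation payoff −$173M → loss $173M.
$259M: truthful payoff $0M, deviation payoff −$2M → loss $2M.
Total loss = $92M + $173M + $2M = $267M.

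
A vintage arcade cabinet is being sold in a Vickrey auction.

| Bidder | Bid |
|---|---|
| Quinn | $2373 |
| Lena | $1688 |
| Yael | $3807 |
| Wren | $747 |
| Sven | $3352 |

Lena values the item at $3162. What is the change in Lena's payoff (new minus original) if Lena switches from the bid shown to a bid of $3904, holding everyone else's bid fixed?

−$645

The highest bid among the other bidders is $3807; Lena's bid doesn't change that.
Original bid $1688: Lena is not highest (top rival bid is $3807); payoff $0.
Alternative bid $3904: Lena is highest, pays the top rival bid $3807; payoff $3162 − $3807 = −$645.
Change in payoff = −$645 − ($0) = −$645.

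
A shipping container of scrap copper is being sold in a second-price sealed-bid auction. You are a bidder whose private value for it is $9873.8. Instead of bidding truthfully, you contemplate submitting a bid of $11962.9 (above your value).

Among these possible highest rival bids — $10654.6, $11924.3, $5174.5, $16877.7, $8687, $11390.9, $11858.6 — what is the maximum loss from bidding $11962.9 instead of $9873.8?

$10654.6: truthful gives $0, deviation gives −$780.8 → loss $780.8.
$11924.3: truthful gives $0, deviation gives −$2050.5 → loss $2050.5.
$5174.5: same outcome either way → loss $0.
$16877.7: same outcome either way → loss $0.
$8687: same outcome either way → loss $0.
$11390.9: truthful gives $0, deviation gives −$1517.1 → loss $1517.1.
$11858.6: truthful gives $0, deviation gives −$1984.8 → loss $1984.8.
Maximum loss: $2050.5.

$2050.5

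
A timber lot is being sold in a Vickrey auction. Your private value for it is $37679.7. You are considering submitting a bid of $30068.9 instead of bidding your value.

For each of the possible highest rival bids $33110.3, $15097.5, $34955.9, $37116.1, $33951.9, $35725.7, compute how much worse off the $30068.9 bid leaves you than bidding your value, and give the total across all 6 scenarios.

The deviation costs you only when the competing bid falls strictly between $30068.9 and $37679.7; elsewhere both bids give the same outcome.
$33110.3: truthful payoff $4569.4, deviation payoff $0 → loss $4569.4.
$15097.5: outcomes coincide → loss $0.
$34955.9: truthful payoff $2723.8, deviation payoff $0 → loss $2723.8.
$37116.1: truthful payoff $563.6, deviation payoff $0 → loss $563.6.
$33951.9: truthful payoff $3727.8, deviation payoff $0 → loss $3727.8.
$35725.7: truthful payoff $1954, deviation payoff $0 → loss $1954.
Total loss = $4569.4 + $2723.8 + $563.6 + $3727.8 + $1954 = $13538.6.

$13538.6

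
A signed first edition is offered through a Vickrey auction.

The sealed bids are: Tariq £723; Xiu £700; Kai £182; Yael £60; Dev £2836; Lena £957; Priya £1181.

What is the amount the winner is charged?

Highest bid: Dev at £2836, so Dev wins.
Second-highest bid: Priya at £1181 — that is the price the winner pays.

£1181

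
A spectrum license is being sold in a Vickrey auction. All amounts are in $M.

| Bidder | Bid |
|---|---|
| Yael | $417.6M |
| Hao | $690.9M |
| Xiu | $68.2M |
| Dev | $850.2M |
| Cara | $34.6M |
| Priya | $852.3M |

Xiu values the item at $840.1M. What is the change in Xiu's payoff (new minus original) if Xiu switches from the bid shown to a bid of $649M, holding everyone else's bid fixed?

$0M

The highest bid among the other bidders is $852.3M; Xiu's bid doesn't change that.
Original bid $68.2M: Xiu is not highest (top rival bid is $852.3M); payoff $0M.
Alternative bid $649M: Xiu is not highest (top rival bid is $852.3M); payoff $0M.
Change in payoff = $0M − ($0M) = $0M.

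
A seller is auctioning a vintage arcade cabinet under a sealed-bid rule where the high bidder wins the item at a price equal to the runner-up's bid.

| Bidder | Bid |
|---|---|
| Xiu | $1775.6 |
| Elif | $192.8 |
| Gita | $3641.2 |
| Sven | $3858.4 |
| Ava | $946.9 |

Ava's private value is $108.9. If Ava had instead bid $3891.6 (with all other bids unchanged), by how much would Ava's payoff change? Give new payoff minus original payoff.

−$3749.5

The highest bid among the other bidders is $3858.4; Ava's bid doesn't change that.
Original bid $946.9: Ava is not highest (top rival bid is $3858.4); payoff $0.
Alternative bid $3891.6: Ava is highest, pays the top rival bid $3858.4; payoff $108.9 − $3858.4 = −$3749.5.
Change in payoff = −$3749.5 − ($0) = −$3749.5.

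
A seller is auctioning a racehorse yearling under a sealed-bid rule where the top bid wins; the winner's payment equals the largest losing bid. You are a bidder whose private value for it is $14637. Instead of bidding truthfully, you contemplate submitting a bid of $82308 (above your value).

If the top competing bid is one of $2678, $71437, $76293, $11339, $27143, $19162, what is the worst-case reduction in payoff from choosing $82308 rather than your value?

$61656

$2678: same outcome either way → loss $0.
$71437: truthful gives $0, deviation gives −$56800 → loss $56800.
$76293: truthful gives $0, deviation gives −$61656 → loss $61656.
$11339: same outcome either way → loss $0.
$27143: truthful gives $0, deviation gives −$12506 → loss $12506.
$19162: truthful gives $0, deviation gives −$4525 → loss $4525.
Maximum loss: $61656.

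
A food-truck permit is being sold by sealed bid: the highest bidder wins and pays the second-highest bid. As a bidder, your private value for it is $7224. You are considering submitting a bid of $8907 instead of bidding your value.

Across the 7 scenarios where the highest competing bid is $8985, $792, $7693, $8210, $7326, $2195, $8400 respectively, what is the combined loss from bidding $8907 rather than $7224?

The deviation costs you only when the competing bid falls strictly between $7224 and $8907; elsewhere both bids give the same outcome.
$8985: outcomes coincide → loss $0.
$792: outcomes coincide → loss $0.
$7693: truthful payoff $0, deviation payoff −$469 → loss $469.
$8210: truthful payoff $0, deviation payoff −$986 → loss $986.
$7326: truthful payoff $0, deviation payoff −$102 → loss $102.
$2195: outcomes coincide → loss $0.
$8400: truthful payoff $0, deviation payoff −$1176 → loss $1176.
Total loss = $469 + $986 + $102 + $1176 = $2733.

$2733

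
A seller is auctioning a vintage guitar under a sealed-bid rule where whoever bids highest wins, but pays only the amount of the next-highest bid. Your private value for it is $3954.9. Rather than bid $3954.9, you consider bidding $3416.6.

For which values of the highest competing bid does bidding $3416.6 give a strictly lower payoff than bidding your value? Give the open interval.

($3416.6, $3954.9)

If the competing bid is below $3416.6, both bids win at the same price — no difference.
If it is above $3954.9, both bids lose — no difference.
If it lies strictly between $3416.6 and $3954.9, bidding your value wins at a price below your value (positive payoff) while bidding $3416.6 loses (payoff 0).
So the deviation strictly hurts on the open interval ($3416.6, $3954.9).
Because the price is fixed by the runner-up's bid, deviating from your value can only change a good outcome into a bad one — never the reverse.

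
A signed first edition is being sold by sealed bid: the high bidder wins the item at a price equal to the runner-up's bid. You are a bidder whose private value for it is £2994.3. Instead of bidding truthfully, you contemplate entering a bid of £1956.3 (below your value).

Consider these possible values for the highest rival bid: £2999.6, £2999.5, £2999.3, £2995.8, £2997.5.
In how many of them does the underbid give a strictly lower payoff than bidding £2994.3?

The deviation hurts exactly when the highest competing bid lies strictly between £1956.3 and £2994.3 — underbidding then forfeits a profitable win.
£2999.6: above both → same outcome either way.
£2999.5: above both → same outcome either way.
£2999.3: above both → same outcome either way.
£2995.8: above both → same outcome either way.
£2997.5: above both → same outcome either way.
Count: 0.

0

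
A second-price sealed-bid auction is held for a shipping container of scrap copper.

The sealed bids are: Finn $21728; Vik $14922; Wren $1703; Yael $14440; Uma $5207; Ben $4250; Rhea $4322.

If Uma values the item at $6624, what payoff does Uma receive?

$0

Highest bid: Finn at $21728, so Finn wins.
Second-highest bid: Vik at $14922 — that is the price the winner pays.
Uma did not win, so Uma pays nothing and receives nothing: payoff $0.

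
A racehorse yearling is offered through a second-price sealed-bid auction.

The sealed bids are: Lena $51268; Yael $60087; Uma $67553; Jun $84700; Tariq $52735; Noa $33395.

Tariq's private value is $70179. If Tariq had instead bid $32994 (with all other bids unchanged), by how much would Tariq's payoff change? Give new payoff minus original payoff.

$0

The highest bid among the other bidders is $84700; Tariq's bid doesn't change that.
Original bid $52735: Tariq is not highest (top rival bid is $84700); payoff $0.
Alternative bid $32994: Tariq is not highest (top rival bid is $84700); payoff $0.
Change in payoff = $0 − ($0) = $0.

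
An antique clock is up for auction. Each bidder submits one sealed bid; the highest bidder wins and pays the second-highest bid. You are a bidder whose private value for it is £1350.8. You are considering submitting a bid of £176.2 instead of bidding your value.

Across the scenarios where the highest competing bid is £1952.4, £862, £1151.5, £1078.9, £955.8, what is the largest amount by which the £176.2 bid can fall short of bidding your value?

£1952.4: same outcome either way → loss £0.
£862: truthful gives £488.8, deviation gives £0 → loss £488.8.
£1151.5: truthful gives £199.3, deviation gives £0 → loss £199.3.
£1078.9: truthful gives £271.9, deviation gives £0 → loss £271.9.
£955.8: truthful gives £395, deviation gives £0 → loss £395.
Maximum loss: £488.8.

£488.8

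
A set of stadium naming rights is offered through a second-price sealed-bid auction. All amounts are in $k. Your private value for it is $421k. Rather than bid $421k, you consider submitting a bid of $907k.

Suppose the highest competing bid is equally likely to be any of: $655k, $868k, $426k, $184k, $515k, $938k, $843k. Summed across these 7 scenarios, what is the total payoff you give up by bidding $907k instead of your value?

The deviation costs you only when the competing bid falls strictly between $421k and $907k; elsewhere both bids give the same outcome.
$655k: truthful payoff $0k, deviation payoff −$234k → loss $234k.
$868k: truthful payoff $0k, deviation payoff −$447k → loss $447k.
$426k: truthful payoff $0k, deviation payoff −$5k → loss $5k.
$184k: outcomes coincide → loss $0k.
$515k: truthful payoff $0k, deviation payoff −$94k → loss $94k.
$938k: outcomes coincide → loss $0k.
$843k: truthful payoff $0k, deviation payoff −$422k → loss $422k.
Total loss = $234k + $447k + $5k + $94k + $422k = $1202k.

$1202k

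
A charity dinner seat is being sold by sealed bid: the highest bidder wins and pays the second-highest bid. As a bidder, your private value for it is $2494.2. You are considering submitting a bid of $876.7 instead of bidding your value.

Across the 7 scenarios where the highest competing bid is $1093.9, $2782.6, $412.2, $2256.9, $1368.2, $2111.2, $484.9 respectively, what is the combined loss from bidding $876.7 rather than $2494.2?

The deviation costs you only when the competing bid falls strictly between $876.7 and $2494.2; elsewhere both bids give the same outcome.
$1093.9: truthful payoff $1400.3, deviation payoff $0 → loss $1400.3.
$2782.6: outcomes coincide → loss $0.
$412.2: outcomes coincide → loss $0.
$2256.9: truthful payoff $237.3, deviation payoff $0 → loss $237.3.
$1368.2: truthful payoff $1126, deviation payoff $0 → loss $1126.
$2111.2: truthful payoff $383, deviation payoff $0 → loss $383.
$484.9: outcomes coincide → loss $0.
Total loss = $1400.3 + $237.3 + $1126 + $383 = $3146.6.
In a second-price auction your bid sets only whether you win, not what you pay, so bidding your true value is weakly dominant.

$3146.6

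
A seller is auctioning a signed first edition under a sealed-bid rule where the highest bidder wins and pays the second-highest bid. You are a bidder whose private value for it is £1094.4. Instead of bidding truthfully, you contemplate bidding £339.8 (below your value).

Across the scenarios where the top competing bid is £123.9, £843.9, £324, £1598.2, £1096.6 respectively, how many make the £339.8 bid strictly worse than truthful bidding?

1

The deviation hurts exactly when the highest competing bid lies strictly between £339.8 and £1094.4 — underbidding then forfeits a profitable win.
£123.9: below both → same outcome either way.
£843.9: inside the interval → strictly worse (loss £250.5).
£324: below both → same outcome either way.
£1598.2: above both → same outcome either way.
£1096.6: above both → same outcome either way.
Count: 1.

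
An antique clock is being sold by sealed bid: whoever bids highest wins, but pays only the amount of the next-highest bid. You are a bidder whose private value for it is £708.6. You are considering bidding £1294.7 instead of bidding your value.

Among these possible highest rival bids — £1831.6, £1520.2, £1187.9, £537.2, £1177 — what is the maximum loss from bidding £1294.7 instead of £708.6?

£479.3

£1831.6: same outcome either way → loss £0.
£1520.2: same outcome either way → loss £0.
£1187.9: truthful gives £0, deviation gives −£479.3 → loss £479.3.
£537.2: same outcome either way → loss £0.
£1177: truthful gives £0, deviation gives −£468.4 → loss £468.4.
Maximum loss: £479.3.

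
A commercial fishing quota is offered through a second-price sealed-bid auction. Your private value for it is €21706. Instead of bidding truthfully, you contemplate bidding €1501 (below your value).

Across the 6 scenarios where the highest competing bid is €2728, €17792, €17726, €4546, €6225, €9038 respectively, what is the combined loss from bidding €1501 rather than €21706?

€72181

The deviation costs you only when the competing bid falls strictly between €1501 and €21706; elsewhere both bids give the same outcome.
€2728: truthful payoff €18978, deviation payoff €0 → loss €18978.
€17792: truthful payoff €3914, deviation payoff €0 → loss €3914.
€17726: truthful payoff €3980, deviation payoff €0 → loss €3980.
€4546: truthful payoff €17160, deviation payoff €0 → loss €17160.
€6225: truthful payoff €15481, deviation payoff €0 → loss €15481.
€9038: truthful payoff €12668, deviation payoff €0 → loss €12668.
Total loss = €18978 + €3914 + €3980 + €17160 + €15481 + €12668 = €72181.
Because the price is fixed by the runner-up's bid, deviating from your value can only change a good outcome into a bad one — never the reverse.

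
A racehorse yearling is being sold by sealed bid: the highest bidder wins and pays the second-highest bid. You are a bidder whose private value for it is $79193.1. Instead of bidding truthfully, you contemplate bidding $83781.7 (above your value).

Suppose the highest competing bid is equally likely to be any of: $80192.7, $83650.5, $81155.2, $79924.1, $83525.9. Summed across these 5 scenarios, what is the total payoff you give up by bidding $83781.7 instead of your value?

$12482.9

The deviation costs you only when the competing bid falls strictly between $79193.1 and $83781.7; elsewhere both bids give the same outcome.
$80192.7: truthful payoff $0, deviation payoff −$999.6 → loss $999.6.
$83650.5: truthful payoff $0, deviation payoff −$4457.4 → loss $4457.4.
$81155.2: truthful payoff $0, deviation payoff −$1962.1 → loss $1962.1.
$79924.1: truthful payoff $0, deviation payoff −$731 → loss $731.
$83525.9: truthful payoff $0, deviation payoff −$4332.8 → loss $4332.8.
Total loss = $999.6 + $4457.4 + $1962.1 + $731 + $4332.8 = $12482.9.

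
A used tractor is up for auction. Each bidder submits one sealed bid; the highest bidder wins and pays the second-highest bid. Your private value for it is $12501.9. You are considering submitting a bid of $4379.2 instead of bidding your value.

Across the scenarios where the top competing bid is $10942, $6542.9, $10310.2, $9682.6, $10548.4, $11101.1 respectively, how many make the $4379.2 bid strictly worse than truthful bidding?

The deviation hurts exactly when the highest competing bid lies strictly between $4379.2 and $12501.9 — underbidding then forfeits a profitable win.
$10942: inside the interval → strictly worse (loss $1559.9).
$6542.9: inside the interval → strictly worse (loss $5959).
$10310.2: inside the interval → strictly worse (loss $2191.7).
$9682.6: inside the interval → strictly worse (loss $2819.3).
$10548.4: inside the interval → strictly worse (loss $1953.5).
$11101.1: inside the interval → strictly worse (loss $1400.8).
Count: 6.

6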